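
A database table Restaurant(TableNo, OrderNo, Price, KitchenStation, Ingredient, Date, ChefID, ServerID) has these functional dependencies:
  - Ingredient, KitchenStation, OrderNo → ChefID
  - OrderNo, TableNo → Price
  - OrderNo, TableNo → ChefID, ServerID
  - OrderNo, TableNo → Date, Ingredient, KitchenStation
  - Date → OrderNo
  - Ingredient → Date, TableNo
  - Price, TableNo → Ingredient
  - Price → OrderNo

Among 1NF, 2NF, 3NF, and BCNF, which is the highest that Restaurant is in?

Candidate keys: {Date, TableNo}, {Ingredient}, {OrderNo, TableNo}, {Price, TableNo}. Prime attributes: {Date, Ingredient, OrderNo, Price, TableNo}.
Date → OrderNo: {Date}⁺ = {Date, OrderNo}, which is not all of the attributes, so the left side is not a superkey — BCNF is violated.
Its right-hand attributes {OrderNo} are all prime, as are those of every other non-superkey FD — the relation is in 3NF.

3NF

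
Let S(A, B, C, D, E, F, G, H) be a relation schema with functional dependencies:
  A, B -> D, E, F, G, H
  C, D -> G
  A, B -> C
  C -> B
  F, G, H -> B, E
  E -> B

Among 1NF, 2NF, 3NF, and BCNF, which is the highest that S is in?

Candidate keys: {A, B}, {A, C}, {A, E}, {A, F, G, H}. Prime attributes: {A, B, C, E, F, G, H}.
C, D -> G breaks BCNF: {C, D}⁺ = {B, C, D, G}, so {C, D} is not a superkey.
Its right-hand attributes {G} are all prime, as are those of every other non-superkey FD — the relation is in 3NF.

3NF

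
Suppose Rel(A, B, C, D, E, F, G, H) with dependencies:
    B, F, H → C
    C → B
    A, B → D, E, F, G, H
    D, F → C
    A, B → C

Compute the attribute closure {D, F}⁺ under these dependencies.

{B, C, D, F}

Start with {D, F}.
D, F → C applies; add {C} → now {C, D, F}.
C → B applies; add {B} → now {B, C, D, F}.
No further FD applies.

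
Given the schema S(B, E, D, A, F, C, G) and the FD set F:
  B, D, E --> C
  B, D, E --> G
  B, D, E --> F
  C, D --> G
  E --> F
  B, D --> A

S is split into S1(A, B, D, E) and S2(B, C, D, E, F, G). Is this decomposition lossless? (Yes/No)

S1 ∩ S2 = {B, D, E}; its closure under F is {A, B, C, D, E, F, G}.
S1 is contained in that closure, so S1 ∩ S2 --> S1 holds and the join is lossless.

Yes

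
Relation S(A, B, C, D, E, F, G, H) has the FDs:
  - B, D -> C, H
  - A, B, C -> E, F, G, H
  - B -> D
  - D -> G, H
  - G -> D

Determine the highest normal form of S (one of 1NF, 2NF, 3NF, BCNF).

1NF

Candidate key: {A, B}. Prime attributes: {A, B}.
For B, D -> C, H we have {B, D}⁺ = {B, C, D, G, H}; {B, D} is not a superkey, so BCNF fails.
B, D -> C, H determines the non-prime attributes {C, H} from a non-superkey — 3NF is violated.
{B} is a proper subset of the key {A, B}, and {B}⁺ contains the non-prime attributes {C, D, G, H} — a partial dependency, so 2NF is violated.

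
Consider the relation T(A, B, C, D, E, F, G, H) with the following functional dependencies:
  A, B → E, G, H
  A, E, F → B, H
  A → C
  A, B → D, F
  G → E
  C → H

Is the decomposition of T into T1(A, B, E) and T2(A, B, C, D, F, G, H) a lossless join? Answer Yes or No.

Common attributes: {A, B}; their closure is {A, B, C, D, E, F, G, H}.
T1 is contained in that closure, so T1 ∩ T2 → T1 holds and the join is lossless.

Yes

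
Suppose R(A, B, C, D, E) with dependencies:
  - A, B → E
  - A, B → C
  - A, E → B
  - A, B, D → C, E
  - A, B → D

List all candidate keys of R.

{A, B}, {A, E}

No FD produces {A}, so it must be in every candidate key.
{A, B} is a candidate key since {A, B}⁺ = {A, B, C, D, E} covers every attribute.
{A, E} is a candidate key since {A, E}⁺ = {A, B, C, D, E} covers every attribute.
Any other superkey properly contains one of these, so there are no further candidate keys.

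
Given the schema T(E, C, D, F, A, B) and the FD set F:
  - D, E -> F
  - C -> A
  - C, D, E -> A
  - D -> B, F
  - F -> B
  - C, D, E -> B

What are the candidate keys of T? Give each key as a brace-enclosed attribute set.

Attributes never on any right-hand side: {C, D, E} — every candidate key must contain all of them.
{C, D, E}⁺ = {A, B, C, D, E, F}, which is every attribute, so {C, D, E} is a candidate key.
No other minimal set has full closure, so this is the only candidate key.

{C, D, E}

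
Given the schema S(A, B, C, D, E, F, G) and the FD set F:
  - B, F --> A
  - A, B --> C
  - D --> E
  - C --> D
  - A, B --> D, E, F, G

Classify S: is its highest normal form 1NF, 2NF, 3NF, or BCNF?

Candidate keys: {A, B}, {B, F}. Prime attributes: {A, B, F}.
D --> E: {D}⁺ = {D, E}, which is not all of the attributes, so the left side is not a superkey — BCNF is violated.
D --> E determines the non-prime attribute {E} from a non-superkey — 3NF is violated.
No non-prime attribute depends on a proper subset of any candidate key, so 2NF holds.

2NF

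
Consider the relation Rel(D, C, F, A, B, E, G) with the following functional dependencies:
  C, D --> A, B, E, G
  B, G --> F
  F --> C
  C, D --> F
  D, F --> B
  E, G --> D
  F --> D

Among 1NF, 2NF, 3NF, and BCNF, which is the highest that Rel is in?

3NF

Candidate keys: {B, G}, {C, D}, {C, E, G}, {F}. Prime attributes: {B, C, D, E, F, G}.
E, G --> D: {E, G}⁺ = {D, E, G}, which is not all of the attributes, so the left side is not a superkey — BCNF is violated.
Its right-hand attributes {D} are all prime, as are those of every other non-superkey FD — the relation is in 3NF.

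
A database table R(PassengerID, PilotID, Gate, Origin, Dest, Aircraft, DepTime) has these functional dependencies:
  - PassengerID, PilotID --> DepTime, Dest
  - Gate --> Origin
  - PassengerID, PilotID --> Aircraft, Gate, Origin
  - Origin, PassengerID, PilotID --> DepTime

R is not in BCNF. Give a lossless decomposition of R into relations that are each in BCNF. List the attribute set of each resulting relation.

{Aircraft, DepTime, Dest, Gate, PassengerID, PilotID}; {Gate, Origin}

Candidate key of the original relation: {PassengerID, PilotID}.
In {Aircraft, DepTime, Dest, Gate, Origin, PassengerID, PilotID}, {Gate} is not a superkey ({Gate}⁺ restricted to this set is {Gate, Origin}), so split on Gate --> Origin into {Gate, Origin} and {Aircraft, DepTime, Dest, Gate, PassengerID, PilotID}.
{Gate, Origin} is in BCNF.
{Aircraft, DepTime, Dest, Gate, PassengerID, PilotID} is in BCNF.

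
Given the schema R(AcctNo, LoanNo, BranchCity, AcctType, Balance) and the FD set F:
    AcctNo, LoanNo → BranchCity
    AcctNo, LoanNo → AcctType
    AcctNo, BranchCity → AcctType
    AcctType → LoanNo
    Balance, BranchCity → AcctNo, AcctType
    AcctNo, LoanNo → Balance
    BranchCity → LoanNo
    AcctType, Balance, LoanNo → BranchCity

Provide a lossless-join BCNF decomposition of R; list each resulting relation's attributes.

{AcctNo, AcctType, Balance, BranchCity}; {AcctType, LoanNo}

Candidate keys of the original relation: {AcctNo, AcctType}, {AcctNo, BranchCity}, {AcctNo, LoanNo}, {AcctType, Balance}, {Balance, BranchCity}.
Within {AcctNo, AcctType, Balance, BranchCity, LoanNo}: {AcctType}⁺ ∩ {AcctNo, AcctType, Balance, BranchCity, LoanNo} = {AcctType, LoanNo}, not the whole set, so AcctType → LoanNo violates BCNF; decompose into {AcctType, LoanNo} and {AcctNo, AcctType, Balance, BranchCity}.
{AcctType, LoanNo} has no BCNF violation.
{AcctNo, AcctType, Balance, BranchCity} has no BCNF violation.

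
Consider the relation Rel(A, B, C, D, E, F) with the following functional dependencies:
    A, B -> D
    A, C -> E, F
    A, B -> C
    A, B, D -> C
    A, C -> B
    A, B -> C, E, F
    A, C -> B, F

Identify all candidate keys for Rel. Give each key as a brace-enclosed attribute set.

{A, B}, {A, C}

{A} never appears on the right of any FD, so every key must include it.
{A, B} is a candidate key since {A, B}⁺ = {A, B, C, D, E, F} covers every attribute.
{A, C} is a candidate key since {A, C}⁺ = {A, B, C, D, E, F} covers every attribute.
No proper subset of any of these is a key, and no other minimal superkey exists.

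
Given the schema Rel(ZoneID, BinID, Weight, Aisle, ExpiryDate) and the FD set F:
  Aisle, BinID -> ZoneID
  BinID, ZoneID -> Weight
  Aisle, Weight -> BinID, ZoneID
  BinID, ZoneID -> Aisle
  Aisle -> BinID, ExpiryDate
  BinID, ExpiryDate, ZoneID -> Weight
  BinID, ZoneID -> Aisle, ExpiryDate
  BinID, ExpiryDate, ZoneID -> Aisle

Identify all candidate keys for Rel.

{Aisle}⁺ = {Aisle, BinID, ExpiryDate, Weight, ZoneID} — all of the relation — so {Aisle} is a candidate key.
{BinID, ZoneID}⁺ = {Aisle, BinID, ExpiryDate, Weight, ZoneID} — all of the relation — so {BinID, ZoneID} is a candidate key.
These are minimal and exhaustive — every other superkey contains one of them.

{Aisle}, {BinID, ZoneID}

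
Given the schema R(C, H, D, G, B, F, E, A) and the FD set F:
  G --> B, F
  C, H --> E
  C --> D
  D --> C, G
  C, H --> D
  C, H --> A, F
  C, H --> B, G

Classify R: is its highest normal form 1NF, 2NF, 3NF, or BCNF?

1NF

Candidate keys: {C, H}, {D, H}. Prime attributes: {C, D, H}.
G --> B, F: {G}⁺ = {B, F, G}, which is not all of the attributes, so the left side is not a superkey — BCNF is violated.
Because {B, F} are non-prime and the left side of G --> B, F is not a superkey, the relation is not in 3NF.
Since {C} ⊂ {C, H} and {C}⁺ ⊇ {B, F, G} with {B, F, G} non-prime, there is a partial dependency; 2NF fails.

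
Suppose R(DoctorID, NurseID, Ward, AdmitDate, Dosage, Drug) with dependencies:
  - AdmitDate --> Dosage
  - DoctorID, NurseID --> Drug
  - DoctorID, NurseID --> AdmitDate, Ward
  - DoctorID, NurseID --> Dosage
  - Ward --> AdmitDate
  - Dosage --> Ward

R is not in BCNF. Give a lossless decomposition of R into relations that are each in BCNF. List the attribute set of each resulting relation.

Candidate key of the original relation: {DoctorID, NurseID}.
Within {AdmitDate, DoctorID, Dosage, Drug, NurseID, Ward}: {AdmitDate}⁺ ∩ {AdmitDate, DoctorID, Dosage, Drug, NurseID, Ward} = {AdmitDate, Dosage, Ward}, not the whole set, so AdmitDate --> Dosage, Ward violates BCNF; decompose into {AdmitDate, Dosage, Ward} and {AdmitDate, DoctorID, Drug, NurseID}.
{AdmitDate, Dosage, Ward} is in BCNF.
{AdmitDate, DoctorID, Drug, NurseID} is in BCNF.

{AdmitDate, DoctorID, Drug, NurseID}; {AdmitDate, Dosage, Ward}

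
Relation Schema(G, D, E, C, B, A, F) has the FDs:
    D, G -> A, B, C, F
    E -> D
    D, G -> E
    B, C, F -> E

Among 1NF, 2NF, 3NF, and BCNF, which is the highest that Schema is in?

3NF

Candidate keys: {B, C, F, G}, {D, G}, {E, G}. Prime attributes: {B, C, D, E, F, G}.
E -> D breaks BCNF: {E}⁺ = {D, E}, so {E} is not a superkey.
But every attribute on its right side ({D}) is prime, and the same holds for every other non-superkey FD, so 3NF still holds.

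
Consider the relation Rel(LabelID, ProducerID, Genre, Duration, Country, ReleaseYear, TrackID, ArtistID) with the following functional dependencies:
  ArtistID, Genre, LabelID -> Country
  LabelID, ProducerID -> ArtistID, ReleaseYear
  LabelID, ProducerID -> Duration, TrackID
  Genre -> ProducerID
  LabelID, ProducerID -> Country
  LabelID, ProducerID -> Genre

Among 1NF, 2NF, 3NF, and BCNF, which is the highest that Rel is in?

Candidate keys: {Genre, LabelID}, {LabelID, ProducerID}. Prime attributes: {Genre, LabelID, ProducerID}.
For Genre -> ProducerID we have {Genre}⁺ = {Genre, ProducerID}; {Genre} is not a superkey, so BCNF fails.
Its right-hand attributes {ProducerID} are all prime, as are those of every other non-superkey FD — the relation is in 3NF.

3NF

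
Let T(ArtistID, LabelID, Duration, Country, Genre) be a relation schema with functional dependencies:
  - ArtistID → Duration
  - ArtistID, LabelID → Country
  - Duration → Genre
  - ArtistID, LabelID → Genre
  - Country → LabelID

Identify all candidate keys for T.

{ArtistID, Country}, {ArtistID, LabelID}

No FD produces {ArtistID}, so it must be in every candidate key.
{ArtistID, Country}⁺ = {ArtistID, Country, Duration, Genre, LabelID}, which is every attribute, so {ArtistID, Country} is a candidate key.
{ArtistID, LabelID}⁺ = {ArtistID, Country, Duration, Genre, LabelID}, which is every attribute, so {ArtistID, LabelID} is a candidate key.
No proper subset of any of these is a key, and no other minimal superkey exists.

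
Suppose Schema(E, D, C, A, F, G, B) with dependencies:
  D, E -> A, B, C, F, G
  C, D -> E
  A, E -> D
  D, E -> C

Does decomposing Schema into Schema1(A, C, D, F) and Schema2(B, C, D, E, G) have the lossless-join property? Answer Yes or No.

Yes

Schema1 ∩ Schema2 = {C, D}; its closure under F is {A, B, C, D, E, F, G}.
This includes all of Schema1, so the common attributes are a superkey of Schema1 — the join is lossless.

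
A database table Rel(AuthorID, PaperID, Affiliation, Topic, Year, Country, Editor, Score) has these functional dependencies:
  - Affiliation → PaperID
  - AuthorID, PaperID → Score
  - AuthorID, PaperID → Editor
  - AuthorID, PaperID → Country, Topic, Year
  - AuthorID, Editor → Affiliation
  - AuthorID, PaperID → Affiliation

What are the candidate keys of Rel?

Attributes never on any right-hand side: {AuthorID} — every candidate key must contain it.
{Affiliation, AuthorID}⁺ = {Affiliation, AuthorID, Country, Editor, PaperID, Score, Topic, Year}, which is every attribute, so {Affiliation, AuthorID} is a candidate key.
{AuthorID, Editor}⁺ = {Affiliation, AuthorID, Country, Editor, PaperID, Score, Topic, Year}, which is every attribute, so {AuthorID, Editor} is a candidate key.
{AuthorID, PaperID}⁺ = {Affiliation, AuthorID, Country, Editor, PaperID, Score, Topic, Year}, which is every attribute, so {AuthorID, PaperID} is a candidate key.
No proper subset of any of these is a key, and no other minimal superkey exists.

{Affiliation, AuthorID}, {AuthorID, Editor}, {AuthorID, PaperID}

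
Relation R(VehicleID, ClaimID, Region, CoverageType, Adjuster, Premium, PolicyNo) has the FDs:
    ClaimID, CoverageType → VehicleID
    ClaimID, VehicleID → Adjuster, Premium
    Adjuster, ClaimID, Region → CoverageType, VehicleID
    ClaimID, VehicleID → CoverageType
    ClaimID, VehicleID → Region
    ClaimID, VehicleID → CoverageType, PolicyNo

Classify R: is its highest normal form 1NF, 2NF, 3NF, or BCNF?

BCNF

Candidate keys: {Adjuster, ClaimID, Region}, {ClaimID, CoverageType}, {ClaimID, VehicleID}. Prime attributes: {Adjuster, ClaimID, CoverageType, Region, VehicleID}.
Each dependency's left side is a superkey — BCNF holds.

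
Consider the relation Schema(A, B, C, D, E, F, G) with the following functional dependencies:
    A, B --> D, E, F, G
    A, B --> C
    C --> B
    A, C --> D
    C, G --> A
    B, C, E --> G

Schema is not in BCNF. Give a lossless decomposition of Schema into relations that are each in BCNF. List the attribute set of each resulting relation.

Candidate keys of the original relation: {A, B}, {A, C}, {C, E}, {C, G}.
Within {A, B, C, D, E, F, G}: {C}⁺ ∩ {A, B, C, D, E, F, G} = {B, C}, not the whole set, so C --> B violates BCNF; decompose into {B, C} and {A, C, D, E, F, G}.
{B, C} has no BCNF violation.
{A, C, D, E, F, G} has no BCNF violation.

{A, C, D, E, F, G}; {B, C}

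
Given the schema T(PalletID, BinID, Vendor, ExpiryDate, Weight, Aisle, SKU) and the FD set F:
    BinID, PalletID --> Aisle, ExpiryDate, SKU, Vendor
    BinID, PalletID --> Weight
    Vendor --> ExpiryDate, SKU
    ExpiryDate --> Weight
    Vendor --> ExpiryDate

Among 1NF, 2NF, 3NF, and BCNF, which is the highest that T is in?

Candidate key: {BinID, PalletID}. Prime attributes: {BinID, PalletID}.
For Vendor --> ExpiryDate, SKU we have {Vendor}⁺ = {ExpiryDate, SKU, Vendor, Weight}; {Vendor} is not a superkey, so BCNF fails.
Vendor --> ExpiryDate, SKU has non-prime {ExpiryDate, SKU} on the right and a non-superkey on the left, so 3NF fails.
Checking every proper subset of each key, none determines a non-prime attribute — 2NF is satisfied.

2NF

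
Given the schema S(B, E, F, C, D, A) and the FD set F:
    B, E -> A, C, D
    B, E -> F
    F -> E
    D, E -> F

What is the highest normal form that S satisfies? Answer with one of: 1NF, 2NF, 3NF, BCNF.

Candidate keys: {B, E}, {B, F}. Prime attributes: {B, E, F}.
For F -> E we have {F}⁺ = {E, F}; {F} is not a superkey, so BCNF fails.
Its right-hand attributes {E} are all prime, as are those of every other non-superkey FD — the relation is in 3NF.

3NF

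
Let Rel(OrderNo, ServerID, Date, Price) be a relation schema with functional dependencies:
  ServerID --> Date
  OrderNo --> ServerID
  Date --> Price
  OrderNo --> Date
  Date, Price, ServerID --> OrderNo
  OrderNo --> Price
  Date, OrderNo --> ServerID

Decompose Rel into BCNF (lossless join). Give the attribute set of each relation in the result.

{Date, OrderNo, ServerID}; {Date, Price}

Candidate keys of the original relation: {OrderNo}, {ServerID}.
Within {Date, OrderNo, Price, ServerID}: {Date}⁺ ∩ {Date, OrderNo, Price, ServerID} = {Date, Price}, not the whole set, so Date --> Price violates BCNF; decompose into {Date, Price} and {Date, OrderNo, ServerID}.
{Date, Price} is in BCNF.
{Date, OrderNo, ServerID} is in BCNF.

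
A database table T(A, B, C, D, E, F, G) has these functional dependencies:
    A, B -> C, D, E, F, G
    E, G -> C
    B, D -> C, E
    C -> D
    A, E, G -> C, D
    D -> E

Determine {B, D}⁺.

{B, C, D, E}

Start with {B, D}.
B, D -> C, E applies; add {C, E} → now {B, C, D, E}.
No further FD applies.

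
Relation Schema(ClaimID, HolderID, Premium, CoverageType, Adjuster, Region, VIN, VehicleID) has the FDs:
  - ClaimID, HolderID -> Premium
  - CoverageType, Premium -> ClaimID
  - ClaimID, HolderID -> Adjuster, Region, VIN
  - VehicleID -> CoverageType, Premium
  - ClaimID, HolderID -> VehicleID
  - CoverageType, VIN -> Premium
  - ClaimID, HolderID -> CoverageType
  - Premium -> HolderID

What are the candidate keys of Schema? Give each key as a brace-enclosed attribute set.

{ClaimID, HolderID}, {ClaimID, Premium}, {CoverageType, Premium}, {CoverageType, VIN}, {VehicleID}

{VehicleID}⁺ = {Adjuster, ClaimID, CoverageType, HolderID, Premium, Region, VIN, VehicleID} — all of the relation — so {VehicleID} is a candidate key.
{ClaimID, HolderID}⁺ = {Adjuster, ClaimID, CoverageType, HolderID, Premium, Region, VIN, VehicleID} — all of the relation — so {ClaimID, HolderID} is a candidate key.
{ClaimID, Premium}⁺ = {Adjuster, ClaimID, CoverageType, HolderID, Premium, Region, VIN, VehicleID} — all of the relation — so {ClaimID, Premium} is a candidate key.
{CoverageType, Premium}⁺ = {Adjuster, ClaimID, CoverageType, HolderID, Premium, Region, VIN, VehicleID} — all of the relation — so {CoverageType, Premium} is a candidate key.
{CoverageType, VIN}⁺ = {Adjuster, ClaimID, CoverageType, HolderID, Premium, Region, VIN, VehicleID} — all of the relation — so {CoverageType, VIN} is a candidate key.
No proper subset of any of these is a key, and no other minimal superkey exists.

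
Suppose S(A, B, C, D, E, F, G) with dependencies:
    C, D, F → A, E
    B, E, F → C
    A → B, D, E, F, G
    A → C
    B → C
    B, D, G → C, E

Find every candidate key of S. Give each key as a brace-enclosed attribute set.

{A}⁺ = {A, B, C, D, E, F, G} — all of the relation — so {A} is a candidate key.
{B, D, F}⁺ = {A, B, C, D, E, F, G} — all of the relation — so {B, D, F} is a candidate key.
{C, D, F}⁺ = {A, B, C, D, E, F, G} — all of the relation — so {C, D, F} is a candidate key.
No proper subset of any of these is a key, and no other minimal superkey exists.

{A}, {B, D, F}, {C, D, F}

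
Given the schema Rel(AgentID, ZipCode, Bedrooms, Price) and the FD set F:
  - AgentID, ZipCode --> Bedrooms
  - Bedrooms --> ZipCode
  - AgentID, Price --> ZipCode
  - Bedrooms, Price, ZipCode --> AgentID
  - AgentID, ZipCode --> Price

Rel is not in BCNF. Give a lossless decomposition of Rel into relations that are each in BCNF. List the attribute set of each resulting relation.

Candidate keys of the original relation: {AgentID, Bedrooms}, {AgentID, Price}, {AgentID, ZipCode}, {Bedrooms, Price}.
In {AgentID, Bedrooms, Price, ZipCode}, {Bedrooms} is not a superkey ({Bedrooms}⁺ restricted to this set is {Bedrooms, ZipCode}), so split on Bedrooms --> ZipCode into {Bedrooms, ZipCode} and {AgentID, Bedrooms, Price}.
{Bedrooms, ZipCode} is in BCNF.
{AgentID, Bedrooms, Price} is in BCNF.

{AgentID, Bedrooms, Price}; {Bedrooms, ZipCode}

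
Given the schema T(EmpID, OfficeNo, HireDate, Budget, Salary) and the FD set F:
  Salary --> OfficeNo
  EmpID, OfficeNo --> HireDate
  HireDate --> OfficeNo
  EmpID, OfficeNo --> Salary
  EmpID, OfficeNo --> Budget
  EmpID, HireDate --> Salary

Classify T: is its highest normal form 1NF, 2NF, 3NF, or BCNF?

Candidate keys: {EmpID, HireDate}, {EmpID, OfficeNo}, {EmpID, Salary}. Prime attributes: {EmpID, HireDate, OfficeNo, Salary}.
For Salary --> OfficeNo we have {Salary}⁺ = {OfficeNo, Salary}; {Salary} is not a superkey, so BCNF fails.
Since {OfficeNo} ⊆ prime attributes and every other non-superkey FD also has a prime right side, the schema is in 3NF.

3NF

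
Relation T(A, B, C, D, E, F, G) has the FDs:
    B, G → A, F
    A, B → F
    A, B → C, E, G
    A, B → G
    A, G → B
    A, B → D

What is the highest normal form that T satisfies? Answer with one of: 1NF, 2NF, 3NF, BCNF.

Candidate keys: {A, B}, {A, G}, {B, G}. Prime attributes: {A, B, G}.
Each dependency's left side is a superkey — BCNF holds.

BCNF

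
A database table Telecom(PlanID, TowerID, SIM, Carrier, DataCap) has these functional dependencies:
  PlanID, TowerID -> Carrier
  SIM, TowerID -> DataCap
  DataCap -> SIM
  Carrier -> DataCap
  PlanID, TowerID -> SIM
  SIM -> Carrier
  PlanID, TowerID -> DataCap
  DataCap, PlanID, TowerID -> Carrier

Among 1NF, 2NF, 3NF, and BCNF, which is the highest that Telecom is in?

2NF

Candidate key: {PlanID, TowerID}. Prime attributes: {PlanID, TowerID}.
For SIM, TowerID -> DataCap we have {SIM, TowerID}⁺ = {Carrier, DataCap, SIM, TowerID}; {SIM, TowerID} is not a superkey, so BCNF fails.
SIM, TowerID -> DataCap has non-prime {DataCap} on the right and a non-superkey on the left, so 3NF fails.
Checking every proper subset of each key, none determines a non-prime attribute — 2NF is satisfied.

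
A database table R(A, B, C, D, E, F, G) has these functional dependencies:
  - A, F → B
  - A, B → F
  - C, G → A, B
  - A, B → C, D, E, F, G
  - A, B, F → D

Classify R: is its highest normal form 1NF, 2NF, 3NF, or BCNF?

Candidate keys: {A, B}, {A, F}, {C, G}. Prime attributes: {A, B, C, F, G}.
The left-hand side of every FD is a superkey, so BCNF is satisfied.

BCNF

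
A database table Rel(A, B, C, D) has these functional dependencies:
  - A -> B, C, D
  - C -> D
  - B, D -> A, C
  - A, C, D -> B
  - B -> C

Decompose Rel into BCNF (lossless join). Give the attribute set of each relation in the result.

{A, B, C}; {C, D}

Candidate keys of the original relation: {A}, {B}.
In {A, B, C, D}, {C} is not a superkey ({C}⁺ restricted to this set is {C, D}), so split on C -> D into {C, D} and {A, B, C}.
{C, D} has no BCNF violation.
{A, B, C} has no BCNF violation.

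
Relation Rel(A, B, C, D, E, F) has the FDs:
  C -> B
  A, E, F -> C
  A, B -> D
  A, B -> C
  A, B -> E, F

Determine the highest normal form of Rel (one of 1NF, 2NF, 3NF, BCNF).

3NF

Candidate keys: {A, B}, {A, C}, {A, E, F}. Prime attributes: {A, B, C, E, F}.
C -> B breaks BCNF: {C}⁺ = {B, C}, so {C} is not a superkey.
Since {B} ⊆ prime attributes and every other non-superkey FD also has a prime right side, the schema is in 3NF.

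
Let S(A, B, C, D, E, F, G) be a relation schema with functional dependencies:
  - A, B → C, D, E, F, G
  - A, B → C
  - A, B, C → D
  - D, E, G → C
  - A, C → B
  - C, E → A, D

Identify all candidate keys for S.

{A, B}, {A, C}, {C, E}, {D, E, G}

{A, B} is a candidate key since {A, B}⁺ = {A, B, C, D, E, F, G} covers every attribute.
{A, C} is a candidate key since {A, C}⁺ = {A, B, C, D, E, F, G} covers every attribute.
{C, E} is a candidate key since {C, E}⁺ = {A, B, C, D, E, F, G} covers every attribute.
{D, E, G} is a candidate key since {D, E, G}⁺ = {A, B, C, D, E, F, G} covers every attribute.
These are minimal and exhaustive — every other superkey contains one of them.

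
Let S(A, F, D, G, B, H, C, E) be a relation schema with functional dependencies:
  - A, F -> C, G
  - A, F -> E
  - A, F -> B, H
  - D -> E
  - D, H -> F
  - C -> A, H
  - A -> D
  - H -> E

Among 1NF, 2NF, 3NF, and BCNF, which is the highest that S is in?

1NF

Candidate keys: {A, F}, {A, H}, {C}. Prime attributes: {A, C, F, H}.
D -> E: {D}⁺ = {D, E}, which is not all of the attributes, so the left side is not a superkey — BCNF is violated.
D -> E determines the non-prime attribute {E} from a non-superkey — 3NF is violated.
The proper key subset {A} of {A, F} determines non-prime {D, E}, so the relation is not even in 2NF.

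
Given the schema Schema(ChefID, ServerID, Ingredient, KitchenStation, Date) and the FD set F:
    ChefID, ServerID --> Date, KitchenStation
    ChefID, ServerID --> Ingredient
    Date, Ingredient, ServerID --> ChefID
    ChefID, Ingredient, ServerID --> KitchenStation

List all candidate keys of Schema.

{ChefID, ServerID}, {Date, Ingredient, ServerID}

{ServerID} never appears on the right of any FD, so every key must include it.
{ChefID, ServerID} is a candidate key since {ChefID, ServerID}⁺ = {ChefID, Date, Ingredient, KitchenStation, ServerID} covers every attribute.
{Date, Ingredient, ServerID} is a candidate key since {Date, Ingredient, ServerID}⁺ = {ChefID, Date, Ingredient, KitchenStation, ServerID} covers every attribute.
No proper subset of any of these is a key, and no other minimal superkey exists.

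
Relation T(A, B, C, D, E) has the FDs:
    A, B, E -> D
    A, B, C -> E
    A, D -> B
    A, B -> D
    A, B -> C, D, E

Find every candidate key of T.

Attributes never on any right-hand side: {A} — every candidate key must contain it.
{A, B} is a candidate key since {A, B}⁺ = {A, B, C, D, E} covers every attribute.
{A, D} is a candidate key since {A, D}⁺ = {A, B, C, D, E} covers every attribute.
Any other superkey properly contains one of these, so there are no further candidate keys.

{A, B}, {A, D}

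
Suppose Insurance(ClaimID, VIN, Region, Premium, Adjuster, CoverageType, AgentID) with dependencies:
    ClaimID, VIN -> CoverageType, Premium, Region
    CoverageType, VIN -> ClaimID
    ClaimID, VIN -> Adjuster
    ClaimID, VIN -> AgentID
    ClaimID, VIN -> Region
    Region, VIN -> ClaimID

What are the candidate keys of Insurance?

Attributes never on any right-hand side: {VIN} — every candidate key must contain it.
{ClaimID, VIN} is a candidate key since {ClaimID, VIN}⁺ = {Adjuster, AgentID, ClaimID, CoverageType, Premium, Region, VIN} covers every attribute.
{CoverageType, VIN} is a candidate key since {CoverageType, VIN}⁺ = {Adjuster, AgentID, ClaimID, CoverageType, Premium, Region, VIN} covers every attribute.
{Region, VIN} is a candidate key since {Region, VIN}⁺ = {Adjuster, AgentID, ClaimID, CoverageType, Premium, Region, VIN} covers every attribute.
These are minimal and exhaustive — every other superkey contains one of them.

{ClaimID, VIN}, {CoverageType, VIN}, {Region, VIN}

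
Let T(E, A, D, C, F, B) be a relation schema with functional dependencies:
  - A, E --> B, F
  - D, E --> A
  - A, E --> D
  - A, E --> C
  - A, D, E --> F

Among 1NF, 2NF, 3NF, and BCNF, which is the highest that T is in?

BCNF

Candidate keys: {A, E}, {D, E}. Prime attributes: {A, D, E}.
The left-hand side of every FD is a superkey, so BCNF is satisfied.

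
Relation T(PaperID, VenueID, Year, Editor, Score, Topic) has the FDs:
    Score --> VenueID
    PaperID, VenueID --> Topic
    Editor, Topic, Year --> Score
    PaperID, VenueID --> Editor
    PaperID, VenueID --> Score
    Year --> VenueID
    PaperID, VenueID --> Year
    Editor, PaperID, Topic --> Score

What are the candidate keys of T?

{Editor, PaperID, Topic}, {PaperID, Score}, {PaperID, VenueID}, {PaperID, Year}

{PaperID} never appears on the right of any FD, so every key must include it.
{PaperID, Score}⁺ = {Editor, PaperID, Score, Topic, VenueID, Year} — all of the relation — so {PaperID, Score} is a candidate key.
{PaperID, VenueID}⁺ = {Editor, PaperID, Score, Topic, VenueID, Year} — all of the relation — so {PaperID, VenueID} is a candidate key.
{PaperID, Year}⁺ = {Editor, PaperID, Score, Topic, VenueID, Year} — all of the relation — so {PaperID, Year} is a candidate key.
{Editor, PaperID, Topic}⁺ = {Editor, PaperID, Score, Topic, VenueID, Year} — all of the relation — so {Editor, PaperID, Topic} is a candidate key.
Any other superkey properly contains one of these, so there are no further candidate keys.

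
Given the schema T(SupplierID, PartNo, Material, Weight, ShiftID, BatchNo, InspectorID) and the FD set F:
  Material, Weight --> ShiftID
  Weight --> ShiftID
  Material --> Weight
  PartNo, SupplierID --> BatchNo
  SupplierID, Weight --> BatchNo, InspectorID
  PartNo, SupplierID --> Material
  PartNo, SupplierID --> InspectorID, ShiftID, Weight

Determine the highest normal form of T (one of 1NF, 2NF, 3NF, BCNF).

2NF

Candidate key: {PartNo, SupplierID}. Prime attributes: {PartNo, SupplierID}.
Material, Weight --> ShiftID breaks BCNF: {Material, Weight}⁺ = {Material, ShiftID, Weight}, so {Material, Weight} is not a superkey.
Material, Weight --> ShiftID has non-prime {ShiftID} on the right and a non-superkey on the left, so 3NF fails.
No non-prime attribute depends on a proper subset of any candidate key, so 2NF holds.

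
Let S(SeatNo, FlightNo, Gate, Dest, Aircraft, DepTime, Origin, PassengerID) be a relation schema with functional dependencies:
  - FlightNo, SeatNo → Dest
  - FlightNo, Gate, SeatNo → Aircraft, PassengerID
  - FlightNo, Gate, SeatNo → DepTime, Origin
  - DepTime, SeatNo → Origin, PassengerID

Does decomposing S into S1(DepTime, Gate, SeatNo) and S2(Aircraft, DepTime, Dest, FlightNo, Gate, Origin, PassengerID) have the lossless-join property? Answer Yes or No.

Common attributes: {DepTime, Gate}; their closure is {DepTime, Gate}.
The closure covers neither S1 nor S2 entirely; the join is not lossless.

No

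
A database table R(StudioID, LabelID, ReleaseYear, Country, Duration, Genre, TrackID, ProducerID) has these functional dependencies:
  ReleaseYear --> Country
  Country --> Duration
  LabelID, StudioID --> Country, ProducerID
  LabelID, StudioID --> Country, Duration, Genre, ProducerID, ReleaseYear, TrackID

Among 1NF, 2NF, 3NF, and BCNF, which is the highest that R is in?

2NF

Candidate key: {LabelID, StudioID}. Prime attributes: {LabelID, StudioID}.
ReleaseYear --> Country: {ReleaseYear}⁺ = {Country, Duration, ReleaseYear}, which is not all of the attributes, so the left side is not a superkey — BCNF is violated.
ReleaseYear --> Country determines the non-prime attribute {Country} from a non-superkey — 3NF is violated.
Checking every proper subset of each key, none determines a non-prime attribute — 2NF is satisfied.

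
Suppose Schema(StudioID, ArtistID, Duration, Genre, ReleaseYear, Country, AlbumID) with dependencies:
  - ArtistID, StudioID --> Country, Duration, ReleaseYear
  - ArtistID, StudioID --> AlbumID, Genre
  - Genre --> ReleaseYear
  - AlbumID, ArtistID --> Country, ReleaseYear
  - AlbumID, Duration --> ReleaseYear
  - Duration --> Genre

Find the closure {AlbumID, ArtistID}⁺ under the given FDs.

{AlbumID, ArtistID, Country, ReleaseYear}

Start with {AlbumID, ArtistID}.
AlbumID, ArtistID --> Country, ReleaseYear applies; add {Country, ReleaseYear} → now {AlbumID, ArtistID, Country, ReleaseYear}.
No further FD applies.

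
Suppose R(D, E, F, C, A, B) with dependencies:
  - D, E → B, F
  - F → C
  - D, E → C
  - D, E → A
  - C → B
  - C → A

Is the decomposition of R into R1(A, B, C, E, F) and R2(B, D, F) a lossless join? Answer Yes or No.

R1 ∩ R2 = {B, F}; its closure under F is {A, B, C, F}.
Neither R1 nor R2 is contained in that closure, so the decomposition is lossy.

No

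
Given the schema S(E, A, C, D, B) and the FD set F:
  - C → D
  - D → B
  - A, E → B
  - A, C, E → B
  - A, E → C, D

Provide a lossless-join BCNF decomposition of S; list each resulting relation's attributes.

{A, C, E}; {B, D}; {C, D}

Candidate key of the original relation: {A, E}.
In {A, B, C, D, E}, {C} is not a superkey ({C}⁺ restricted to this set is {B, C, D}), so split on C → B, D into {B, C, D} and {A, C, E}.
In {B, C, D}, {D} is not a superkey ({D}⁺ restricted to this set is {B, D}), so split on D → B into {B, D} and {C, D}.
{B, D}: every determinant is a superkey — BCNF.
{C, D}: every determinant is a superkey — BCNF.
{A, C, E}: every determinant is a superkey — BCNF.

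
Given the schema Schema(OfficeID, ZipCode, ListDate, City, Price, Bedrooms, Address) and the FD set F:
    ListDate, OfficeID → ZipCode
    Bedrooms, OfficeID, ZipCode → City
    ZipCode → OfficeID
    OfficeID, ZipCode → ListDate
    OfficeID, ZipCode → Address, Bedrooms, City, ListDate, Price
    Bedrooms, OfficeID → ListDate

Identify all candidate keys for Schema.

{ZipCode}⁺ = {Address, Bedrooms, City, ListDate, OfficeID, Price, ZipCode} — all of the relation — so {ZipCode} is a candidate key.
{Bedrooms, OfficeID}⁺ = {Address, Bedrooms, City, ListDate, OfficeID, Price, ZipCode} — all of the relation — so {Bedrooms, OfficeID} is a candidate key.
{ListDate, OfficeID}⁺ = {Address, Bedrooms, City, ListDate, OfficeID, Price, ZipCode} — all of the relation — so {ListDate, OfficeID} is a candidate key.
These are minimal and exhaustive — every other superkey contains one of them.

{Bedrooms, OfficeID}, {ListDate, OfficeID}, {ZipCode}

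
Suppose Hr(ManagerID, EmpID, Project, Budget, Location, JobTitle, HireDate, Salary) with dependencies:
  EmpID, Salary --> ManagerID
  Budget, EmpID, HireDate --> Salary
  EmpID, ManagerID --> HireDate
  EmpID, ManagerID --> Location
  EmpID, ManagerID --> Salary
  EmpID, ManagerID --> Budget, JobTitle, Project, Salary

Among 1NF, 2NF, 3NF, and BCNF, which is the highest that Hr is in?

BCNF

Candidate keys: {Budget, EmpID, HireDate}, {EmpID, ManagerID}, {EmpID, Salary}. Prime attributes: {Budget, EmpID, HireDate, ManagerID, Salary}.
The left-hand side of every FD is a superkey, so BCNF is satisfied.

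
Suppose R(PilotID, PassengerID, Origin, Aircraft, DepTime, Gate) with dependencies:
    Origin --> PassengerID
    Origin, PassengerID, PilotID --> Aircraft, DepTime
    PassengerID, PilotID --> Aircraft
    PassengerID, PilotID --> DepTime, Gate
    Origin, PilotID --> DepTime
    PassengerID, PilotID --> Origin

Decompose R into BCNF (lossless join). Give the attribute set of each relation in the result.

{Aircraft, DepTime, Gate, Origin, PilotID}; {Origin, PassengerID}

Candidate keys of the original relation: {Origin, PilotID}, {PassengerID, PilotID}.
In {Aircraft, DepTime, Gate, Origin, PassengerID, PilotID}, {Origin} is not a superkey ({Origin}⁺ restricted to this set is {Origin, PassengerID}), so split on Origin --> PassengerID into {Origin, PassengerID} and {Aircraft, DepTime, Gate, Origin, PilotID}.
{Origin, PassengerID} is in BCNF.
{Aircraft, DepTime, Gate, Origin, PilotID} is in BCNF.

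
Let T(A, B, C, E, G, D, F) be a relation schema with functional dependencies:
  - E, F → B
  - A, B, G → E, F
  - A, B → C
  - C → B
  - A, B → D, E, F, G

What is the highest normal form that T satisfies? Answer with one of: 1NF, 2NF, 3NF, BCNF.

3NF

Candidate keys: {A, B}, {A, C}, {A, E, F}. Prime attributes: {A, B, C, E, F}.
For E, F → B we have {E, F}⁺ = {B, E, F}; {E, F} is not a superkey, so BCNF fails.
Since {B} ⊆ prime attributes and every other non-superkey FD also has a prime right side, the schema is in 3NF.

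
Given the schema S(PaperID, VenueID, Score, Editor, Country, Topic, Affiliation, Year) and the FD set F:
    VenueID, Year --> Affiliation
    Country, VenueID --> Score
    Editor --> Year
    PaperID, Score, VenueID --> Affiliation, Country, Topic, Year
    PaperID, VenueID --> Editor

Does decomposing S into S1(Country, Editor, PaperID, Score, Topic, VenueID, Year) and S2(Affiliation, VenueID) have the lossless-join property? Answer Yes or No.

The shared attributes are {VenueID} and {VenueID}⁺ = {VenueID}.
The closure covers neither S1 nor S2 entirely; the join is not lossless.

No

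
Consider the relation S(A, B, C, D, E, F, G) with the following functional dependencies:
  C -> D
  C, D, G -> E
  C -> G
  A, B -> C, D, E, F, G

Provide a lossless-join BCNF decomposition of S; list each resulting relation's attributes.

Candidate key of the original relation: {A, B}.
{A, B, C, D, E, F, G}: {C} determines {C, D, E, G} here but is not a superkey — split on C -> D, E, G, giving {C, D, E, G} and {A, B, C, F}.
{C, D, E, G} is in BCNF.
{A, B, C, F} is in BCNF.

{A, B, C, F}; {C, D, E, G}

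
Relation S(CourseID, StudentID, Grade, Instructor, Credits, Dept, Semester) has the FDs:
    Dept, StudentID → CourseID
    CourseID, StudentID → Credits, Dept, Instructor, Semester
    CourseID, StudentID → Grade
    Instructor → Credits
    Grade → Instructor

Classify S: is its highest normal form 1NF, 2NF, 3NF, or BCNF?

Candidate keys: {CourseID, StudentID}, {Dept, StudentID}. Prime attributes: {CourseID, Dept, StudentID}.
For Instructor → Credits we have {Instructor}⁺ = {Credits, Instructor}; {Instructor} is not a superkey, so BCNF fails.
Instructor → Credits determines the non-prime attribute {Credits} from a non-superkey — 3NF is violated.
No non-prime attribute depends on a proper subset of any candidate key, so 2NF holds.

2NF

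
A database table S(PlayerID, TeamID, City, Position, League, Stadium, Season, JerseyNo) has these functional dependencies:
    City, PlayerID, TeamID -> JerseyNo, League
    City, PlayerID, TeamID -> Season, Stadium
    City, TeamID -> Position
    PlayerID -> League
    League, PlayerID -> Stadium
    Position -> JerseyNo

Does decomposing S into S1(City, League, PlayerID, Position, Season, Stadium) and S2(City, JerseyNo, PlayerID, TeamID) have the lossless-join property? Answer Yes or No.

S1 ∩ S2 = {City, PlayerID}; its closure under F is {City, League, PlayerID, Stadium}.
S1 ⊄ {City, League, PlayerID, Stadium} and S2 ⊄ {City, League, PlayerID, Stadium}, so the split is lossy.

No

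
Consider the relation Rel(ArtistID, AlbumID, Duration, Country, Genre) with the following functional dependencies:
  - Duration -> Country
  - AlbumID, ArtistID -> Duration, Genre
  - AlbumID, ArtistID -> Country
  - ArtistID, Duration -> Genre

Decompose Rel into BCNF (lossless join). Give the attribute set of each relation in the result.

Candidate key of the original relation: {AlbumID, ArtistID}.
Within {AlbumID, ArtistID, Country, Duration, Genre}: {Duration}⁺ ∩ {AlbumID, ArtistID, Country, Duration, Genre} = {Country, Duration}, not the whole set, so Duration -> Country violates BCNF; decompose into {Country, Duration} and {AlbumID, ArtistID, Duration, Genre}.
{Country, Duration} has no BCNF violation.
Within {AlbumID, ArtistID, Duration, Genre}: {ArtistID, Duration}⁺ ∩ {AlbumID, ArtistID, Duration, Genre} = {ArtistID, Duration, Genre}, not the whole set, so ArtistID, Duration -> Genre violates BCNF; decompose into {ArtistID, Duration, Genre} and {AlbumID, ArtistID, Duration}.
{ArtistID, Duration, Genre} has no BCNF violation.
{AlbumID, ArtistID, Duration} has no BCNF violation.

{AlbumID, ArtistID, Duration}; {ArtistID, Duration, Genre}; {Country, Duration}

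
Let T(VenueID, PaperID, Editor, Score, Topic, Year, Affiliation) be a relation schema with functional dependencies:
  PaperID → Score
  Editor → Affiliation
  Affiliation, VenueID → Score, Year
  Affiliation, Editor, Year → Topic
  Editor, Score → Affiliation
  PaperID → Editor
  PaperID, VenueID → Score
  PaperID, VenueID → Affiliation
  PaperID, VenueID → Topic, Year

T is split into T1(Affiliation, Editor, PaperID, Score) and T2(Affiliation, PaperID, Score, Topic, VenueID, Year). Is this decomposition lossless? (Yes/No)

Yes

The shared attributes are {Affiliation, PaperID, Score} and {Affiliation, PaperID, Score}⁺ = {Affiliation, Editor, PaperID, Score}.
T1 is contained in that closure, so T1 ∩ T2 → T1 holds and the join is lossless.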